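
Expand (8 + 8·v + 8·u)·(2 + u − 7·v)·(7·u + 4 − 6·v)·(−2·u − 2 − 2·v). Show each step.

−816·u² − 544·u + 1328·u·v − 128 + 384·v + 480·v² − 512·u³ + 1600·u²·v + 1408·u·v² − 704·v³ + 656·u³·v + 976·u²·v² − 464·u·v³ − 672·v⁴ − 112·u⁴

(8 + 8·v + 8·u)·(2 + u − 7·v)·(7·u + 4 − 6·v)·(−2·u − 2 − 2·v)
= (16 + 8·u − 56·v + 16·v + 8·u·v − 56·v² + 16·u + 8·u² − 56·u·v)·(7·u + 4 − 6·v)·(−2·u − 2 − 2·v)    [distributive law]
= (16 + 24·u − 40·v − 48·u·v − 56·v² + 8·u²)·(7·u + 4 − 6·v)·(−2·u − 2 − 2·v)    [combine like terms]
= (112·u + 64 − 96·v + 168·u² + 96·u − 144·u·v − 280·u·v − 160·v + 240·v² − 336·u²·v − 192·u·v + 288·u·v² − 392·u·v² − 224·v² + 336·v³ + 56·u³ + 32·u² − 48·u²·v)·(−2·u − 2 − 2·v)    [distributive law]
= (208·u + 64 − 256·v + 200·u² − 616·u·v + 16·v² − 384·u²·v − 104·u·v² + 336·v³ + 56·u³)·(−2·u − 2 − 2·v)    [combine like terms]
= −416·u² − 416·u − 416·u·v − 128·u − 128 − 128·v + 512·u·v + 512·v + 512·v² − 400·u³ − 400·u² − 400·u²·v + 1232·u²·v + 1232·u·v + 1232·u·v² − 32·u·v² − 32·v² − 32·v³ + 768·u³·v + 768·u²·v + 768·u²·v² + 208·u²·v² + 208·u·v² + 208·u·v³ − 672·u·v³ − 672·v³ − 672·v⁴ − 112·u⁴ − 112·u³ − 112·u³·v    [distributive law]
= −816·u² − 544·u + 1328·u·v − 128 + 384·v + 480·v² − 512·u³ + 1600·u²·v + 1408·u·v² − 704·v³ + 656·u³·v + 976·u²·v² − 464·u·v³ − 672·v⁴ − 112·u⁴    [combine like terms]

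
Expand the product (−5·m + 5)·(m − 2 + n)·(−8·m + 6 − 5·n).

(−5·m + 5)·(m − 2 + n)·(−8·m + 6 − 5·n)
= (−5·m^2 + 10·m − 5·m·n + 5·m − 10 + 5·n)·(−8·m + 6 − 5·n)    [distributive law]
= (−5·m^2 + 15·m − 5·m·n − 10 + 5·n)·(−8·m + 6 − 5·n)    [combine like terms]
= 40·m^3 − 30·m^2 + 25·m^2·n − 120·m^2 + 90·m − 75·m·n + 40·m^2·n − 30·m·n + 25·m·n^2 + 80·m − 60 + 50·n − 40·m·n + 30·n − 25·n^2    [distributive law]
= 40·m^3 − 150·m^2 + 65·m^2·n + 170·m − 145·m·n + 25·m·n^2 − 60 + 80·n − 25·n^2    [combine like terms]

40·m^3 − 150·m^2 + 65·m^2·n + 170·m − 145·m·n + 25·m·n^2 − 60 + 80·n − 25·n^2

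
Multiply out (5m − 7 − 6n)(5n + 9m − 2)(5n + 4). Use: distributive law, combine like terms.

(5m − 7 − 6n)(5n + 9m − 2)(5n + 4)
= (25mn + 45m^2 − 10m − 35n − 63m + 14 − 30n^2 − 54mn + 12n)(5n + 4)    [distributive law]
= (−29mn + 45m^2 − 73m − 23n + 14 − 30n^2)(5n + 4)    [combine like terms]
= −145mn^2 − 116mn + 225m^2n + 180m^2 − 365mn − 292m − 115n^2 − 92n + 70n + 56 − 150n^3 − 120n^2    [distributive law]
= −145mn^2 − 481mn + 225m^2n + 180m^2 − 292m − 235n^2 − 22n + 56 − 150n^3    [combine like terms]

−145mn^2 − 481mn + 225m^2n + 180m^2 − 292m − 235n^2 − 22n + 56 − 150n^3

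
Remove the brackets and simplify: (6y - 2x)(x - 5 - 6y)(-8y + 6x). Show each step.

-360xy² + 124x²y + 240y² - 260xy + 288y³ - 12x³ + 60x²

(6y - 2x)(x - 5 - 6y)(-8y + 6x)
= (6xy - 30y - 36y² - 2x² + 10x + 12xy)(-8y + 6x)    [distributive law]
= (18xy - 30y - 36y² - 2x² + 10x)(-8y + 6x)    [combine like terms]
= -144xy² + 108x²y + 240y² - 180xy + 288y³ - 216xy² + 16x²y - 12x³ - 80xy + 60x²    [distributive law]
= -360xy² + 124x²y + 240y² - 260xy + 288y³ - 12x³ + 60x²    [combine like terms]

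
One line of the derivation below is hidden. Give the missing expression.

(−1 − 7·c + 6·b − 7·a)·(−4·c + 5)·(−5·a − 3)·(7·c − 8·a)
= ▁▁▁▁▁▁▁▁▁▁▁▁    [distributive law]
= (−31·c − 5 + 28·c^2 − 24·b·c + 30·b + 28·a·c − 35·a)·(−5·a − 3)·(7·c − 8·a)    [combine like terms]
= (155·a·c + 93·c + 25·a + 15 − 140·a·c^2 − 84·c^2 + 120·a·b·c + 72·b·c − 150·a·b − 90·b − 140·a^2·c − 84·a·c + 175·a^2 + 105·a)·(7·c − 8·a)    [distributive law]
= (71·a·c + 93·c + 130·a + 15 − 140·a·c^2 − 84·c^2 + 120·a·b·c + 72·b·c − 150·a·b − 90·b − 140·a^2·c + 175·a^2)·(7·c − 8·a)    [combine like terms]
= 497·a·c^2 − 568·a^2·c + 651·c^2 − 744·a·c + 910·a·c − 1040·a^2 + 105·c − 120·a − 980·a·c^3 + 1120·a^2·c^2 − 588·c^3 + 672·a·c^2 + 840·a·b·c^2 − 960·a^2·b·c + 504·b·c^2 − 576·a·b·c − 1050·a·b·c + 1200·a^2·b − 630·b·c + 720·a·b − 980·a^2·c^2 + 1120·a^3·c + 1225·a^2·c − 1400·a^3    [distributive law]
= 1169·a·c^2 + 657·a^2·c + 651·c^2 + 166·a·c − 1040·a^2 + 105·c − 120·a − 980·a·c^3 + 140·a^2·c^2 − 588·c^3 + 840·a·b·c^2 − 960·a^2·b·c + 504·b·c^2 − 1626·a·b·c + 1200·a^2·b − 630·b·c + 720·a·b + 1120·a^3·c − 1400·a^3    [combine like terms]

After distributive law, the bracketed line is:

(4·c − 5 + 28·c^2 − 35·c − 24·b·c + 30·b + 28·a·c − 35·a)·(−5·a − 3)·(7·c − 8·a)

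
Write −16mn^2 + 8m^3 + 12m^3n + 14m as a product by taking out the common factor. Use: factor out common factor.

2m(−8n^2 + 4m^2 + 6m^2n + 7)

−16mn^2 + 8m^3 + 12m^3n + 14m
= 2(−8mn^2 + 4m^3 + 6m^3n + 7m)    [factor out 2]
= 2m(−8n^2 + 4m^2 + 6m^2n + 7)    [factor out m]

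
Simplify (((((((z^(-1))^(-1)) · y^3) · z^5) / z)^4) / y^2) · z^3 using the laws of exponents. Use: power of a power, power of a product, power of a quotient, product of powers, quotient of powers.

y^10·z^23

(((((((z^(-1))^(-1)) · y^3) · z^5) / z)^4) / y^2) · z^3
= (((((((z^(-1))^(-1)) · y^3) · z^5)^4) / (z^4)) / y^2) · z^3    [power of a quotient]
= (((((((z^(-1))^(-1)) · y^3)^4) · ((z^5)^4)) / (z^4)) / y^2) · z^3    [power of a product]
= (((((((z^(-1))^(-1))^4) · ((y^3)^4)) · ((z^5)^4)) / (z^4)) / y^2) · z^3    [power of a product]
= ((((((z^(-1))^(-4)) · ((y^3)^4)) · ((z^5)^4)) / (z^4)) / y^2) · z^3    [power of a power]
= ((((z^4 · ((y^3)^4)) · ((z^5)^4)) / (z^4)) / y^2) · z^3    [power of a power]
= ((((z^4 · y^12) · ((z^5)^4)) / (z^4)) / y^2) · z^3    [power of a power]
= ((((z^4 · y^12) · z^20) / (z^4)) / y^2) · z^3    [power of a power]
= y^10·z^23    [quotient of powers; product of powers]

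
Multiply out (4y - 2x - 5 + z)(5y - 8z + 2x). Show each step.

20y^2 - 27yz - 2xy + 18xz - 4x^2 - 25y + 40z - 10x - 8z^2

(4y - 2x - 5 + z)(5y - 8z + 2x)
= 20y^2 - 32yz + 8xy - 10xy + 16xz - 4x^2 - 25y + 40z - 10x + 5yz - 8z^2 + 2xz    [distributive law]
= 20y^2 - 27yz - 2xy + 18xz - 4x^2 - 25y + 40z - 10x - 8z^2    [combine like terms]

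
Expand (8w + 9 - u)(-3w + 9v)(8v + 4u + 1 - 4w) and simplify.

-480vw^2 - 108uw^2 + 84w^2 + 96w^3 + 576v^2w + 348uvw - 468vw - 105uw - 27w + 648v^2 + 315uv + 81v + 12u^2w - 72uv^2 - 36u^2v

(8w + 9 - u)(-3w + 9v)(8v + 4u + 1 - 4w)
= (-24w^2 + 72vw - 27w + 81v + 3uw - 9uv)(8v + 4u + 1 - 4w)    [distributive law]
= -192vw^2 - 96uw^2 - 24w^2 + 96w^3 + 576v^2w + 288uvw + 72vw - 288vw^2 - 216vw - 108uw - 27w + 108w^2 + 648v^2 + 324uv + 81v - 324vw + 24uvw + 12u^2w + 3uw - 12uw^2 - 72uv^2 - 36u^2v - 9uv + 36uvw    [distributive law]
= -480vw^2 - 108uw^2 + 84w^2 + 96w^3 + 576v^2w + 348uvw - 468vw - 105uw - 27w + 648v^2 + 315uv + 81v + 12u^2w - 72uv^2 - 36u^2v    [combine like terms]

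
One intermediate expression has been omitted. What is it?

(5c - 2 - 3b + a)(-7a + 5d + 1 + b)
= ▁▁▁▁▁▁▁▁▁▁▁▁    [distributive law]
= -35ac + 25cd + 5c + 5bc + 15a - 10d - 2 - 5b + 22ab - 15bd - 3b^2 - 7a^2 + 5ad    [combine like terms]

After distributive law, the bracketed line is:

-35ac + 25cd + 5c + 5bc + 14a - 10d - 2 - 2b + 21ab - 15bd - 3b - 3b^2 - 7a^2 + 5ad + a + ab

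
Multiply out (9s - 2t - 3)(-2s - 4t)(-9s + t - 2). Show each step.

162s^3 + 270s^2t - 18s^2 - 104st^2 - 38st + 8t^3 - 4t^2 - 12s - 24t

(9s - 2t - 3)(-2s - 4t)(-9s + t - 2)
= (-18s^2 - 36st + 4st + 8t^2 + 6s + 12t)(-9s + t - 2)    [distributive law]
= (-18s^2 - 32st + 8t^2 + 6s + 12t)(-9s + t - 2)    [combine like terms]
= 162s^3 - 18s^2t + 36s^2 + 288s^2t - 32st^2 + 64st - 72st^2 + 8t^3 - 16t^2 - 54s^2 + 6st - 12s - 108st + 12t^2 - 24t    [distributive law]
= 162s^3 + 270s^2t - 18s^2 - 104st^2 - 38st + 8t^3 - 4t^2 - 12s - 24t    [combine like terms]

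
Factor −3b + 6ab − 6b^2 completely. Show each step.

−3b + 6ab − 6b^2
= 3(−b + 2ab − 2b^2)    [factor out 3]
= 3b(−1 + 2a − 2b)    [factor out b]

3b(−1 + 2a − 2b)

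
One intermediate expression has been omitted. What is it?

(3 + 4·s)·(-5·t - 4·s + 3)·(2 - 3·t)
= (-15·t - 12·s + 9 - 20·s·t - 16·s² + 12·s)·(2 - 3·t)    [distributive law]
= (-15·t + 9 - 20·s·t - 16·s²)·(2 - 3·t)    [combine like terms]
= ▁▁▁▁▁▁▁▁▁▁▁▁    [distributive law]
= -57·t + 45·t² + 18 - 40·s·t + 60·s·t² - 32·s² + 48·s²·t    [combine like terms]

After distributive law, the bracketed line is:

-30·t + 45·t² + 18 - 27·t - 40·s·t + 60·s·t² - 32·s² + 48·s²·t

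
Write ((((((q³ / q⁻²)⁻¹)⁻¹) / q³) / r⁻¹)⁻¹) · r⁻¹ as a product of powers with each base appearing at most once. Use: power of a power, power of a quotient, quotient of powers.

((((((q³ / q⁻²)⁻¹)⁻¹) / q³) / r⁻¹)⁻¹) · r⁻¹
= ((((((q³ / q⁻²)⁻¹)⁻¹) / q³)⁻¹) / ((r⁻¹)⁻¹)) · r⁻¹    [power of a quotient]
= ((((((q³ / q⁻²)⁻¹)⁻¹)⁻¹) / ((q³)⁻¹)) / ((r⁻¹)⁻¹)) · r⁻¹    [power of a quotient]
= (((((q³ / q⁻²)⁻¹)¹) / ((q³)⁻¹)) / ((r⁻¹)⁻¹)) · r⁻¹    [power of a power]
= ((((q³ / q⁻²)⁻¹) / ((q³)⁻¹)) / ((r⁻¹)⁻¹)) · r⁻¹    [power of a power]
= (((((q³)⁻¹) / ((q⁻²)⁻¹)) / ((q³)⁻¹)) / ((r⁻¹)⁻¹)) · r⁻¹    [power of a quotient]
= (((q⁻³ / ((q⁻²)⁻¹)) / ((q³)⁻¹)) / ((r⁻¹)⁻¹)) · r⁻¹    [power of a power]
= (((q⁻³ / q²) / ((q³)⁻¹)) / ((r⁻¹)⁻¹)) · r⁻¹    [power of a power]
= ((q⁻⁵ / ((q³)⁻¹)) / ((r⁻¹)⁻¹)) · r⁻¹    [quotient of powers]
= ((q⁻⁵ / q⁻³) / ((r⁻¹)⁻¹)) · r⁻¹    [power of a power]
= (q⁻² / ((r⁻¹)⁻¹)) · r⁻¹    [quotient of powers]
= (q⁻² / r) · r⁻¹    [power of a power]
= q⁻²r⁻²    [quotient of powers]

q⁻²r⁻²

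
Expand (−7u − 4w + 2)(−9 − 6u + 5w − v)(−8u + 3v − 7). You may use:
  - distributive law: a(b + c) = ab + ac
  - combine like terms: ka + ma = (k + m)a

−702u^2 + 120uv − 213u − 336u^3 + 70u^2v + 88u^2w − 65uvw − 291uw + 21uv^2 + 110vw − 322w + 160uw^2 − 60vw^2 + 140w^2 + 12v^2w − 40v + 126 − 6v^2

(−7u − 4w + 2)(−9 − 6u + 5w − v)(−8u + 3v − 7)
= (63u + 42u^2 − 35uw + 7uv + 36w + 24uw − 20w^2 + 4vw − 18 − 12u + 10w − 2v)(−8u + 3v − 7)    [distributive law]
= (51u + 42u^2 − 11uw + 7uv + 46w − 20w^2 + 4vw − 18 − 2v)(−8u + 3v − 7)    [combine like terms]
= −408u^2 + 153uv − 357u − 336u^3 + 126u^2v − 294u^2 + 88u^2w − 33uvw + 77uw − 56u^2v + 21uv^2 − 49uv − 368uw + 138vw − 322w + 160uw^2 − 60vw^2 + 140w^2 − 32uvw + 12v^2w − 28vw + 144u − 54v + 126 + 16uv − 6v^2 + 14v    [distributive law]
= −702u^2 + 120uv − 213u − 336u^3 + 70u^2v + 88u^2w − 65uvw − 291uw + 21uv^2 + 110vw − 322w + 160uw^2 − 60vw^2 + 140w^2 + 12v^2w − 40v + 126 − 6v^2    [combine like terms]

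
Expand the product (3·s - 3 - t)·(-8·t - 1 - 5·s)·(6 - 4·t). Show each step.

-162·s·t + 76·s·t² + 72·s - 90·s² + 60·s²·t + 138·t - 52·t² + 18 - 32·t³

(3·s - 3 - t)·(-8·t - 1 - 5·s)·(6 - 4·t)
= (-24·s·t - 3·s - 15·s² + 24·t + 3 + 15·s + 8·t² + t + 5·s·t)·(6 - 4·t)    [distributive law]
= (-19·s·t + 12·s - 15·s² + 25·t + 3 + 8·t²)·(6 - 4·t)    [combine like terms]
= -114·s·t + 76·s·t² + 72·s - 48·s·t - 90·s² + 60·s²·t + 150·t - 100·t² + 18 - 12·t + 48·t² - 32·t³    [distributive law]
= -162·s·t + 76·s·t² + 72·s - 90·s² + 60·s²·t + 138·t - 52·t² + 18 - 32·t³    [combine like terms]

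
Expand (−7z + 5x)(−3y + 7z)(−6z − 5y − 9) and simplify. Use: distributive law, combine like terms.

119yz² − 105y²z − 189yz + 294z³ + 441z² − 85xyz + 75xy² + 135xy − 210xz² − 315xz

(−7z + 5x)(−3y + 7z)(−6z − 5y − 9)
= (21yz − 49z² − 15xy + 35xz)(−6z − 5y − 9)    [distributive law]
= −126yz² − 105y²z − 189yz + 294z³ + 245yz² + 441z² + 90xyz + 75xy² + 135xy − 210xz² − 175xyz − 315xz    [distributive law]
= 119yz² − 105y²z − 189yz + 294z³ + 441z² − 85xyz + 75xy² + 135xy − 210xz² − 315xz    [combine like terms]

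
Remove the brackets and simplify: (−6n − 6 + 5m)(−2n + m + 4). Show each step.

(−6n − 6 + 5m)(−2n + m + 4)
= 12n² − 6mn − 24n + 12n − 6m − 24 − 10mn + 5m² + 20m    [distributive law]
= 12n² − 16mn − 12n + 14m − 24 + 5m²    [combine like terms]

12n² − 16mn − 12n + 14m − 24 + 5m²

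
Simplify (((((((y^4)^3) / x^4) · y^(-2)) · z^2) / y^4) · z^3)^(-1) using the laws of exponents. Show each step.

(((((((y^4)^3) / x^4) · y^(-2)) · z^2) / y^4) · z^3)^(-1)
= (((((((y^4)^3) / x^4) · y^(-2)) · z^2) / y^4)^(-1)) · ((z^3)^(-1))    [power of a product]
= (((((((y^4)^3) / x^4) · y^(-2)) · z^2)^(-1)) / ((y^4)^(-1))) · ((z^3)^(-1))    [power of a quotient]
= (((((((y^4)^3) / x^4) · y^(-2))^(-1)) · ((z^2)^(-1))) / ((y^4)^(-1))) · ((z^3)^(-1))    [power of a product]
= (((((((y^4)^3) / x^4)^(-1)) · ((y^(-2))^(-1))) · ((z^2)^(-1))) / ((y^4)^(-1))) · ((z^3)^(-1))    [power of a product]
= (((((((y^4)^3)^(-1)) / ((x^4)^(-1))) · ((y^(-2))^(-1))) · ((z^2)^(-1))) / ((y^4)^(-1))) · ((z^3)^(-1))    [power of a quotient]
= ((((((y^4)^(-3)) / ((x^4)^(-1))) · ((y^(-2))^(-1))) · ((z^2)^(-1))) / ((y^4)^(-1))) · ((z^3)^(-1))    [power of a power]
= ((((y^(-12) / ((x^4)^(-1))) · ((y^(-2))^(-1))) · ((z^2)^(-1))) / ((y^4)^(-1))) · ((z^3)^(-1))    [power of a power]
= ((((y^(-12) / x^(-4)) · ((y^(-2))^(-1))) · ((z^2)^(-1))) / ((y^4)^(-1))) · ((z^3)^(-1))    [power of a power]
= ((((y^(-12) / x^(-4)) · y^2) · ((z^2)^(-1))) / ((y^4)^(-1))) · ((z^3)^(-1))    [power of a power]
= ((((y^(-12) / x^(-4)) · y^2) · z^(-2)) / ((y^4)^(-1))) · ((z^3)^(-1))    [power of a power]
= ((((y^(-12) / x^(-4)) · y^2) · z^(-2)) / y^(-4)) · ((z^3)^(-1))    [power of a power]
= ((((y^(-12) / x^(-4)) · y^2) · z^(-2)) / y^(-4)) · z^(-3)    [power of a power]
= x^4·y^(-6)·z^(-5)    [quotient of powers; product of powers]

x^4·y^(-6)·z^(-5)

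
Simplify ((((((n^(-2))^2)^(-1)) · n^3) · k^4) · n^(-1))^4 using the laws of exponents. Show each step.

((((((n^(-2))^2)^(-1)) · n^3) · k^4) · n^(-1))^4
= ((((((n^(-2))^2)^(-1)) · n^3) · k^4)^4) · ((n^(-1))^4)    [power of a product]
= ((((((n^(-2))^2)^(-1)) · n^3)^4) · ((k^4)^4)) · ((n^(-1))^4)    [power of a product]
= ((((((n^(-2))^2)^(-1))^4) · ((n^3)^4)) · ((k^4)^4)) · ((n^(-1))^4)    [power of a product]
= (((((n^(-2))^2)^(-4)) · ((n^3)^4)) · ((k^4)^4)) · ((n^(-1))^4)    [power of a power]
= ((((n^(-2))^(-8)) · ((n^3)^4)) · ((k^4)^4)) · ((n^(-1))^4)    [power of a power]
= ((n^16 · ((n^3)^4)) · ((k^4)^4)) · ((n^(-1))^4)    [power of a power]
= ((n^16 · n^12) · ((k^4)^4)) · ((n^(-1))^4)    [power of a power]
= (n^28 · ((k^4)^4)) · ((n^(-1))^4)    [product of powers]
= (n^28 · k^16) · ((n^(-1))^4)    [power of a power]
= (n^28 · k^16) · n^(-4)    [power of a power]
= k^16·n^24    [product of powers]

k^16·n^24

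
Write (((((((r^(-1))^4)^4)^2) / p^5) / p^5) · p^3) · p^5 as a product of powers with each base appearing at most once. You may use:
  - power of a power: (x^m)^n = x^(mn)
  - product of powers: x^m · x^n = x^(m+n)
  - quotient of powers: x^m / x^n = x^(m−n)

p^(-2)r^(-32)

(((((((r^(-1))^4)^4)^2) / p^5) / p^5) · p^3) · p^5
= ((((((r^(-1))^4)^8) / p^5) / p^5) · p^3) · p^5    [power of a power]
= (((((r^(-1))^32) / p^5) / p^5) · p^3) · p^5    [power of a power]
= (((r^(-32) / p^5) / p^5) · p^3) · p^5    [power of a power]
= p^(-2)r^(-32)    [quotient of powers; product of powers]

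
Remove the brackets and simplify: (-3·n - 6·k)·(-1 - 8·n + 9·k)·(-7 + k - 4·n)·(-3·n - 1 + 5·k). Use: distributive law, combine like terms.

243·n² + 21·n + 189·k·n - 336·k·n² - 2229·k²·n + 636·n³ - 300·k·n³ - 1011·k²·n² + 288·n⁴ + 1347·k³·n + 42·k - 594·k² + 1974·k³ - 270·k⁴

(-3·n - 6·k)·(-1 - 8·n + 9·k)·(-7 + k - 4·n)·(-3·n - 1 + 5·k)
= (3·n + 24·n² - 27·k·n + 6·k + 48·k·n - 54·k²)·(-7 + k - 4·n)·(-3·n - 1 + 5·k)    [distributive law]
= (3·n + 24·n² + 21·k·n + 6·k - 54·k²)·(-7 + k - 4·n)·(-3·n - 1 + 5·k)    [combine like terms]
= (-21·n + 3·k·n - 12·n² - 168·n² + 24·k·n² - 96·n³ - 147·k·n + 21·k²·n - 84·k·n² - 42·k + 6·k² - 24·k·n + 378·k² - 54·k³ + 216·k²·n)·(-3·n - 1 + 5·k)    [distributive law]
= (-21·n - 168·k·n - 180·n² - 60·k·n² - 96·n³ + 237·k²·n - 42·k + 384·k² - 54·k³)·(-3·n - 1 + 5·k)    [combine like terms]
= 63·n² + 21·n - 105·k·n + 504·k·n² + 168·k·n - 840·k²·n + 540·n³ + 180·n² - 900·k·n² + 180·k·n³ + 60·k·n² - 300·k²·n² + 288·n⁴ + 96·n³ - 480·k·n³ - 711·k²·n² - 237·k²·n + 1185·k³·n + 126·k·n + 42·k - 210·k² - 1152·k²·n - 384·k² + 1920·k³ + 162·k³·n + 54·k³ - 270·k⁴    [distributive law]
= 243·n² + 21·n + 189·k·n - 336·k·n² - 2229·k²·n + 636·n³ - 300·k·n³ - 1011·k²·n² + 288·n⁴ + 1347·k³·n + 42·k - 594·k² + 1974·k³ - 270·k⁴    [combine like terms]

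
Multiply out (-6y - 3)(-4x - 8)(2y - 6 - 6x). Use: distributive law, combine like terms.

48xy² - 408xy - 144x²y + 96y² - 240y - 216x - 72x² - 144

(-6y - 3)(-4x - 8)(2y - 6 - 6x)
= (24xy + 48y + 12x + 24)(2y - 6 - 6x)    [distributive law]
= 48xy² - 144xy - 144x²y + 96y² - 288y - 288xy + 24xy - 72x - 72x² + 48y - 144 - 144x    [distributive law]
= 48xy² - 408xy - 144x²y + 96y² - 240y - 216x - 72x² - 144    [combine like terms]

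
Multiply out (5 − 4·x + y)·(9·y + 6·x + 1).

46·y + 26·x + 5 − 30·x·y − 24·x^2 + 9·y^2

(5 − 4·x + y)·(9·y + 6·x + 1)
= 45·y + 30·x + 5 − 36·x·y − 24·x^2 − 4·x + 9·y^2 + 6·x·y + y    [distributive law]
= 46·y + 26·x + 5 − 30·x·y − 24·x^2 + 9·y^2    [combine like terms]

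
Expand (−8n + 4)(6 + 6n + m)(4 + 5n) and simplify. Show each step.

(−8n + 4)(6 + 6n + m)(4 + 5n)
= (−48n − 48n² − 8mn + 24 + 24n + 4m)(4 + 5n)    [distributive law]
= (−24n − 48n² − 8mn + 24 + 4m)(4 + 5n)    [combine like terms]
= −96n − 120n² − 192n² − 240n³ − 32mn − 40mn² + 96 + 120n + 16m + 20mn    [distributive law]
= 24n − 312n² − 240n³ − 12mn − 40mn² + 96 + 16m    [combine like terms]

24n − 312n² − 240n³ − 12mn − 40mn² + 96 + 16m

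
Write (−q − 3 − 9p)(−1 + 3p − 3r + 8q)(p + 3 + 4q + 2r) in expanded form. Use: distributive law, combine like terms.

(−q − 3 − 9p)(−1 + 3p − 3r + 8q)(p + 3 + 4q + 2r)
= (q − 3pq + 3qr − 8q² + 3 − 9p + 9r − 24q + 9p − 27p² + 27pr − 72pq)(p + 3 + 4q + 2r)    [distributive law]
= (−23q − 75pq + 3qr − 8q² + 3 + 9r − 27p² + 27pr)(p + 3 + 4q + 2r)    [combine like terms]
= −23pq − 69q − 92q² − 46qr − 75p²q − 225pq − 300pq² − 150pqr + 3pqr + 9qr + 12q²r + 6qr² − 8pq² − 24q² − 32q³ − 16q²r + 3p + 9 + 12q + 6r + 9pr + 27r + 36qr + 18r² − 27p³ − 81p² − 108p²q − 54p²r + 27p²r + 81pr + 108pqr + 54pr²    [distributive law]
= −248pq − 57q − 116q² − qr − 183p²q − 308pq² − 39pqr − 4q²r + 6qr² − 32q³ + 3p + 9 + 33r + 90pr + 18r² − 27p³ − 81p² − 27p²r + 54pr²    [combine like terms]

−248pq − 57q − 116q² − qr − 183p²q − 308pq² − 39pqr − 4q²r + 6qr² − 32q³ + 3p + 9 + 33r + 90pr + 18r² − 27p³ − 81p² − 27p²r + 54pr²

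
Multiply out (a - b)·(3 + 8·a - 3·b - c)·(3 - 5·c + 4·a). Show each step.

(a - b)·(3 + 8·a - 3·b - c)·(3 - 5·c + 4·a)
= (3·a + 8·a^2 - 3·a·b - a·c - 3·b - 8·a·b + 3·b^2 + b·c)·(3 - 5·c + 4·a)    [distributive law]
= (3·a + 8·a^2 - 11·a·b - a·c - 3·b + 3·b^2 + b·c)·(3 - 5·c + 4·a)    [combine like terms]
= 9·a - 15·a·c + 12·a^2 + 24·a^2 - 40·a^2·c + 32·a^3 - 33·a·b + 55·a·b·c - 44·a^2·b - 3·a·c + 5·a·c^2 - 4·a^2·c - 9·b + 15·b·c - 12·a·b + 9·b^2 - 15·b^2·c + 12·a·b^2 + 3·b·c - 5·b·c^2 + 4·a·b·c    [distributive law]
= 9·a - 18·a·c + 36·a^2 - 44·a^2·c + 32·a^3 - 45·a·b + 59·a·b·c - 44·a^2·b + 5·a·c^2 - 9·b + 18·b·c + 9·b^2 - 15·b^2·c + 12·a·b^2 - 5·b·c^2    [combine like terms]

9·a - 18·a·c + 36·a^2 - 44·a^2·c + 32·a^3 - 45·a·b + 59·a·b·c - 44·a^2·b + 5·a·c^2 - 9·b + 18·b·c + 9·b^2 - 15·b^2·c + 12·a·b^2 - 5·b·c^2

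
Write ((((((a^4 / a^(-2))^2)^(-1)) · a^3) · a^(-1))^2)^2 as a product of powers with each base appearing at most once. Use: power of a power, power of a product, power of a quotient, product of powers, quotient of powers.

a^(-40)

((((((a^4 / a^(-2))^2)^(-1)) · a^3) · a^(-1))^2)^2
= (((((a^4 / a^(-2))^2)^(-1)) · a^3) · a^(-1))^4    [power of a power]
= (((((a^4 / a^(-2))^2)^(-1)) · a^3)^4) · ((a^(-1))^4)    [power of a product]
= (((((a^4 / a^(-2))^2)^(-1))^4) · ((a^3)^4)) · ((a^(-1))^4)    [power of a product]
= ((((a^4 / a^(-2))^2)^(-4)) · ((a^3)^4)) · ((a^(-1))^4)    [power of a power]
= (((a^4 / a^(-2))^(-8)) · ((a^3)^4)) · ((a^(-1))^4)    [power of a power]
= ((((a^4)^(-8)) / ((a^(-2))^(-8))) · ((a^3)^4)) · ((a^(-1))^4)    [power of a quotient]
= ((a^(-32) / ((a^(-2))^(-8))) · ((a^3)^4)) · ((a^(-1))^4)    [power of a power]
= ((a^(-32) / a^16) · ((a^3)^4)) · ((a^(-1))^4)    [power of a power]
= (a^(-48) · ((a^3)^4)) · ((a^(-1))^4)    [quotient of powers]
= (a^(-48) · a^12) · ((a^(-1))^4)    [power of a power]
= a^(-36) · ((a^(-1))^4)    [product of powers]
= a^(-36) · a^(-4)    [power of a power]
= a^(-40)    [product of powers]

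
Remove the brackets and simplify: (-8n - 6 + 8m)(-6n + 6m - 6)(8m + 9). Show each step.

384mn² + 432n² - 768m²n - 192mn + 756n - 240m² - 468m + 324 + 384m³

(-8n - 6 + 8m)(-6n + 6m - 6)(8m + 9)
= (48n² - 48mn + 48n + 36n - 36m + 36 - 48mn + 48m² - 48m)(8m + 9)    [distributive law]
= (48n² - 96mn + 84n - 84m + 36 + 48m²)(8m + 9)    [combine like terms]
= 384mn² + 432n² - 768m²n - 864mn + 672mn + 756n - 672m² - 756m + 288m + 324 + 384m³ + 432m²    [distributive law]
= 384mn² + 432n² - 768m²n - 192mn + 756n - 240m² - 468m + 324 + 384m³    [combine like terms]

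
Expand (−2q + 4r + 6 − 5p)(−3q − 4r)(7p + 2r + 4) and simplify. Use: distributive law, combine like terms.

(−2q + 4r + 6 − 5p)(−3q − 4r)(7p + 2r + 4)
= (6q^2 + 8qr − 12qr − 16r^2 − 18q − 24r + 15pq + 20pr)(7p + 2r + 4)    [distributive law]
= (6q^2 − 4qr − 16r^2 − 18q − 24r + 15pq + 20pr)(7p + 2r + 4)    [combine like terms]
= 42pq^2 + 12q^2r + 24q^2 − 28pqr − 8qr^2 − 16qr − 112pr^2 − 32r^3 − 64r^2 − 126pq − 36qr − 72q − 168pr − 48r^2 − 96r + 105p^2q + 30pqr + 60pq + 140p^2r + 40pr^2 + 80pr    [distributive law]
= 42pq^2 + 12q^2r + 24q^2 + 2pqr − 8qr^2 − 52qr − 72pr^2 − 32r^3 − 112r^2 − 66pq − 72q − 88pr − 96r + 105p^2q + 140p^2r    [combine like terms]

42pq^2 + 12q^2r + 24q^2 + 2pqr − 8qr^2 − 52qr − 72pr^2 − 32r^3 − 112r^2 − 66pq − 72q − 88pr − 96r + 105p^2q + 140p^2r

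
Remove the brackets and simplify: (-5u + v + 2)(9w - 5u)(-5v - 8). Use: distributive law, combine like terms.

225uvw + 360uw - 125u²v - 200u² - 45v²w - 162vw + 25uv² + 90uv - 144w + 80u

(-5u + v + 2)(9w - 5u)(-5v - 8)
= (-45uw + 25u² + 9vw - 5uv + 18w - 10u)(-5v - 8)    [distributive law]
= 225uvw + 360uw - 125u²v - 200u² - 45v²w - 72vw + 25uv² + 40uv - 90vw - 144w + 50uv + 80u    [distributive law]
= 225uvw + 360uw - 125u²v - 200u² - 45v²w - 162vw + 25uv² + 90uv - 144w + 80u    [combine like terms]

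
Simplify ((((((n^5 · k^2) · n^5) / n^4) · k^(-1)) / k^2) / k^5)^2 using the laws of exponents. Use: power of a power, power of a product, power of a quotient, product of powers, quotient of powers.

k^(-12)n^12

((((((n^5 · k^2) · n^5) / n^4) · k^(-1)) / k^2) / k^5)^2
= ((((((n^5 · k^2) · n^5) / n^4) · k^(-1)) / k^2)^2) / ((k^5)^2)    [power of a quotient]
= ((((((n^5 · k^2) · n^5) / n^4) · k^(-1))^2) / ((k^2)^2)) / ((k^5)^2)    [power of a quotient]
= ((((((n^5 · k^2) · n^5) / n^4)^2) · ((k^(-1))^2)) / ((k^2)^2)) / ((k^5)^2)    [power of a product]
= ((((((n^5 · k^2) · n^5)^2) / ((n^4)^2)) · ((k^(-1))^2)) / ((k^2)^2)) / ((k^5)^2)    [power of a quotient]
= ((((((n^5 · k^2)^2) · ((n^5)^2)) / ((n^4)^2)) · ((k^(-1))^2)) / ((k^2)^2)) / ((k^5)^2)    [power of a product]
= (((((((n^5)^2) · ((k^2)^2)) · ((n^5)^2)) / ((n^4)^2)) · ((k^(-1))^2)) / ((k^2)^2)) / ((k^5)^2)    [power of a product]
= (((((n^10 · ((k^2)^2)) · ((n^5)^2)) / ((n^4)^2)) · ((k^(-1))^2)) / ((k^2)^2)) / ((k^5)^2)    [power of a power]
= (((((n^10 · k^4) · ((n^5)^2)) / ((n^4)^2)) · ((k^(-1))^2)) / ((k^2)^2)) / ((k^5)^2)    [power of a power]
= (((((n^10 · k^4) · n^10) / ((n^4)^2)) · ((k^(-1))^2)) / ((k^2)^2)) / ((k^5)^2)    [power of a power]
= (((((n^10 · k^4) · n^10) / n^8) · ((k^(-1))^2)) / ((k^2)^2)) / ((k^5)^2)    [power of a power]
= (((((n^10 · k^4) · n^10) / n^8) · k^(-2)) / ((k^2)^2)) / ((k^5)^2)    [power of a power]
= (((((n^10 · k^4) · n^10) / n^8) · k^(-2)) / k^4) / ((k^5)^2)    [power of a power]
= (((((n^10 · k^4) · n^10) / n^8) · k^(-2)) / k^4) / k^10    [power of a power]
= k^(-12)n^12    [quotient of powers; product of powers]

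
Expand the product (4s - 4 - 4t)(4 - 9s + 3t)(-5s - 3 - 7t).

-152s^2 - 76s - 368st + 180s^3 + 12s^2t - 276st^2 + 48 + 196t + 232t^2 + 84t^3

(4s - 4 - 4t)(4 - 9s + 3t)(-5s - 3 - 7t)
= (16s - 36s^2 + 12st - 16 + 36s - 12t - 16t + 36st - 12t^2)(-5s - 3 - 7t)    [distributive law]
= (52s - 36s^2 + 48st - 16 - 28t - 12t^2)(-5s - 3 - 7t)    [combine like terms]
= -260s^2 - 156s - 364st + 180s^3 + 108s^2 + 252s^2t - 240s^2t - 144st - 336st^2 + 80s + 48 + 112t + 140st + 84t + 196t^2 + 60st^2 + 36t^2 + 84t^3    [distributive law]
= -152s^2 - 76s - 368st + 180s^3 + 12s^2t - 276st^2 + 48 + 196t + 232t^2 + 84t^3    [combine like terms]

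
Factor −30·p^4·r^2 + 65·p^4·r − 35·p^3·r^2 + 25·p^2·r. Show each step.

−30·p^4·r^2 + 65·p^4·r − 35·p^3·r^2 + 25·p^2·r
= 5(−6·p^4·r^2 + 13·p^4·r − 7·p^3·r^2 + 5·p^2·r)    [factor out 5]
= 5·p^2·r(−6·p^2·r + 13·p^2 − 7·p·r + 5)    [factor out p^2·r]

5·p^2·r(−6·p^2·r + 13·p^2 − 7·p·r + 5)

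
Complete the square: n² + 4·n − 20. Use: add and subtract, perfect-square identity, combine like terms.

n² + 4·n − 20
= n² + 4·n + 4 − 4 − 20    [add and subtract 4]
= (n + 2)² − 4 − 20    [perfect-square identity]
= (n + 2)² − 24    [combine constants]

(n + 2)² − 24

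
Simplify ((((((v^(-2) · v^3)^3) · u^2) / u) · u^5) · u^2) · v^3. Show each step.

u^8v^6

((((((v^(-2) · v^3)^3) · u^2) / u) · u^5) · u^2) · v^3
= (((((((v^(-2))^3) · ((v^3)^3)) · u^2) / u) · u^5) · u^2) · v^3    [power of a product]
= (((((v^(-6) · ((v^3)^3)) · u^2) / u) · u^5) · u^2) · v^3    [power of a power]
= (((((v^(-6) · v^9) · u^2) / u) · u^5) · u^2) · v^3    [power of a power]
= ((((v^3 · u^2) / u) · u^5) · u^2) · v^3    [product of powers]
= u^8v^6    [quotient of powers; product of powers]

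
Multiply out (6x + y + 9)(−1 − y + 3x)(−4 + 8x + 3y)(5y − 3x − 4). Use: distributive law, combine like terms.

(6x + y + 9)(−1 − y + 3x)(−4 + 8x + 3y)(5y − 3x − 4)
= (−6x − 6xy + 18x^2 − y − y^2 + 3xy − 9 − 9y + 27x)(−4 + 8x + 3y)(5y − 3x − 4)    [distributive law]
= (21x − 3xy + 18x^2 − 10y − y^2 − 9)(−4 + 8x + 3y)(5y − 3x − 4)    [combine like terms]
= (−84x + 168x^2 + 63xy + 12xy − 24x^2y − 9xy^2 − 72x^2 + 144x^3 + 54x^2y + 40y − 80xy − 30y^2 + 4y^2 − 8xy^2 − 3y^3 + 36 − 72x − 27y)(5y − 3x − 4)    [distributive law]
= (−156x + 96x^2 − 5xy + 30x^2y − 17xy^2 + 144x^3 + 13y − 26y^2 − 3y^3 + 36)(5y − 3x − 4)    [combine like terms]
= −780xy + 468x^2 + 624x + 480x^2y − 288x^3 − 384x^2 − 25xy^2 + 15x^2y + 20xy + 150x^2y^2 − 90x^3y − 120x^2y − 85xy^3 + 51x^2y^2 + 68xy^2 + 720x^3y − 432x^4 − 576x^3 + 65y^2 − 39xy − 52y − 130y^3 + 78xy^2 + 104y^2 − 15y^4 + 9xy^3 + 12y^3 + 180y − 108x − 144    [distributive law]
= −799xy + 84x^2 + 516x + 375x^2y − 864x^3 + 121xy^2 + 201x^2y^2 + 630x^3y − 76xy^3 − 432x^4 + 169y^2 + 128y − 118y^3 − 15y^4 − 144    [combine like terms]

−799xy + 84x^2 + 516x + 375x^2y − 864x^3 + 121xy^2 + 201x^2y^2 + 630x^3y − 76xy^3 − 432x^4 + 169y^2 + 128y − 118y^3 − 15y^4 − 144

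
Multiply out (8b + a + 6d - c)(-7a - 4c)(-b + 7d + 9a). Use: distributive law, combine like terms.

56ab^2 - 350abd - 497a^2b + 32b^2c - 200bcd - 291abc - 427a^2d - 63a^3 - 195acd + 27a^2c - 294ad^2 - 168cd^2 - 4bc^2 + 28c^2d + 36ac^2

(8b + a + 6d - c)(-7a - 4c)(-b + 7d + 9a)
= (-56ab - 32bc - 7a^2 - 4ac - 42ad - 24cd + 7ac + 4c^2)(-b + 7d + 9a)    [distributive law]
= (-56ab - 32bc - 7a^2 + 3ac - 42ad - 24cd + 4c^2)(-b + 7d + 9a)    [combine like terms]
= 56ab^2 - 392abd - 504a^2b + 32b^2c - 224bcd - 288abc + 7a^2b - 49a^2d - 63a^3 - 3abc + 21acd + 27a^2c + 42abd - 294ad^2 - 378a^2d + 24bcd - 168cd^2 - 216acd - 4bc^2 + 28c^2d + 36ac^2    [distributive law]
= 56ab^2 - 350abd - 497a^2b + 32b^2c - 200bcd - 291abc - 427a^2d - 63a^3 - 195acd + 27a^2c - 294ad^2 - 168cd^2 - 4bc^2 + 28c^2d + 36ac^2    [combine like terms]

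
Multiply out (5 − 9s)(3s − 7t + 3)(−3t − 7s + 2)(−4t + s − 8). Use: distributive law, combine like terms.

−11st^2 + 3167s^2t − 2855st − 1482s^3 − 369s^2 + 1062s − 420t^3 − 380t^2 + 800t − 240 + 1251s^2t^2 − 1116s^3t + 189s^4 + 756st^3

(5 − 9s)(3s − 7t + 3)(−3t − 7s + 2)(−4t + s − 8)
= (15s − 35t + 15 − 27s^2 + 63st − 27s)(−3t − 7s + 2)(−4t + s − 8)    [distributive law]
= (−12s − 35t + 15 − 27s^2 + 63st)(−3t − 7s + 2)(−4t + s − 8)    [combine like terms]
= (36st + 84s^2 − 24s + 105t^2 + 245st − 70t − 45t − 105s + 30 + 81s^2t + 189s^3 − 54s^2 − 189st^2 − 441s^2t + 126st)(−4t + s − 8)    [distributive law]
= (407st + 30s^2 − 129s + 105t^2 − 115t + 30 − 360s^2t + 189s^3 − 189st^2)(−4t + s − 8)    [combine like terms]
= −1628st^2 + 407s^2t − 3256st − 120s^2t + 30s^3 − 240s^2 + 516st − 129s^2 + 1032s − 420t^3 + 105st^2 − 840t^2 + 460t^2 − 115st + 920t − 120t + 30s − 240 + 1440s^2t^2 − 360s^3t + 2880s^2t − 756s^3t + 189s^4 − 1512s^3 + 756st^3 − 189s^2t^2 + 1512st^2    [distributive law]
= −11st^2 + 3167s^2t − 2855st − 1482s^3 − 369s^2 + 1062s − 420t^3 − 380t^2 + 800t − 240 + 1251s^2t^2 − 1116s^3t + 189s^4 + 756st^3    [combine like terms]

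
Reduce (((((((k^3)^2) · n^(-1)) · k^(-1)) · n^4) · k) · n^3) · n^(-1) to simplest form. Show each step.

k^6n^5

(((((((k^3)^2) · n^(-1)) · k^(-1)) · n^4) · k) · n^3) · n^(-1)
= (((((k^6 · n^(-1)) · k^(-1)) · n^4) · k) · n^3) · n^(-1)    [power of a power]
= k^6n^5    [product of powers]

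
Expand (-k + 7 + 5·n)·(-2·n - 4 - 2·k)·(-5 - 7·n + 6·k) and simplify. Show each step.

(-k + 7 + 5·n)·(-2·n - 4 - 2·k)·(-5 - 7·n + 6·k)
= (2·k·n + 4·k + 2·k^2 - 14·n - 28 - 14·k - 10·n^2 - 20·n - 10·k·n)·(-5 - 7·n + 6·k)    [distributive law]
= (-8·k·n - 10·k + 2·k^2 - 34·n - 28 - 10·n^2)·(-5 - 7·n + 6·k)    [combine like terms]
= 40·k·n + 56·k·n^2 - 48·k^2·n + 50·k + 70·k·n - 60·k^2 - 10·k^2 - 14·k^2·n + 12·k^3 + 170·n + 238·n^2 - 204·k·n + 140 + 196·n - 168·k + 50·n^2 + 70·n^3 - 60·k·n^2    [distributive law]
= -94·k·n - 4·k·n^2 - 62·k^2·n - 118·k - 70·k^2 + 12·k^3 + 366·n + 288·n^2 + 140 + 70·n^3    [combine like terms]

-94·k·n - 4·k·n^2 - 62·k^2·n - 118·k - 70·k^2 + 12·k^3 + 366·n + 288·n^2 + 140 + 70·n^3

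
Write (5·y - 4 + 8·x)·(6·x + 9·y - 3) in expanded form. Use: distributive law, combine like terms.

102·x·y + 45·y^2 - 51·y - 48·x + 12 + 48·x^2

(5·y - 4 + 8·x)·(6·x + 9·y - 3)
= 30·x·y + 45·y^2 - 15·y - 24·x - 36·y + 12 + 48·x^2 + 72·x·y - 24·x    [distributive law]
= 102·x·y + 45·y^2 - 51·y - 48·x + 12 + 48·x^2    [combine like terms]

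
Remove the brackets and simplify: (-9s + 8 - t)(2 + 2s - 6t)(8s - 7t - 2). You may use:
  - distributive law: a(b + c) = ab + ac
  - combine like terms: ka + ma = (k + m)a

(-9s + 8 - t)(2 + 2s - 6t)(8s - 7t - 2)
= (-18s - 18s^2 + 54st + 16 + 16s - 48t - 2t - 2st + 6t^2)(8s - 7t - 2)    [distributive law]
= (-2s - 18s^2 + 52st + 16 - 50t + 6t^2)(8s - 7t - 2)    [combine like terms]
= -16s^2 + 14st + 4s - 144s^3 + 126s^2t + 36s^2 + 416s^2t - 364st^2 - 104st + 128s - 112t - 32 - 400st + 350t^2 + 100t + 48st^2 - 42t^3 - 12t^2    [distributive law]
= 20s^2 - 490st + 132s - 144s^3 + 542s^2t - 316st^2 - 12t - 32 + 338t^2 - 42t^3    [combine like terms]

20s^2 - 490st + 132s - 144s^3 + 542s^2t - 316st^2 - 12t - 32 + 338t^2 - 42t^3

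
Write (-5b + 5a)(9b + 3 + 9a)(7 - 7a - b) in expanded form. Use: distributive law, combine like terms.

-300b^2 + 315ab^2 + 45b^3 - 105b + 90ab + 105a + 210a^2 - 315a^3 - 45a^2b

(-5b + 5a)(9b + 3 + 9a)(7 - 7a - b)
= (-45b^2 - 15b - 45ab + 45ab + 15a + 45a^2)(7 - 7a - b)    [distributive law]
= (-45b^2 - 15b + 15a + 45a^2)(7 - 7a - b)    [combine like terms]
= -315b^2 + 315ab^2 + 45b^3 - 105b + 105ab + 15b^2 + 105a - 105a^2 - 15ab + 315a^2 - 315a^3 - 45a^2b    [distributive law]
= -300b^2 + 315ab^2 + 45b^3 - 105b + 90ab + 105a + 210a^2 - 315a^3 - 45a^2b    [combine like terms]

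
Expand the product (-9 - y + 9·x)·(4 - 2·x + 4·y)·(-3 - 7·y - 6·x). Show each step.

(-9 - y + 9·x)·(4 - 2·x + 4·y)·(-3 - 7·y - 6·x)
= (-36 + 18·x - 36·y - 4·y + 2·x·y - 4·y² + 36·x - 18·x² + 36·x·y)·(-3 - 7·y - 6·x)    [distributive law]
= (-36 + 54·x - 40·y + 38·x·y - 4·y² - 18·x²)·(-3 - 7·y - 6·x)    [combine like terms]
= 108 + 252·y + 216·x - 162·x - 378·x·y - 324·x² + 120·y + 280·y² + 240·x·y - 114·x·y - 266·x·y² - 228·x²·y + 12·y² + 28·y³ + 24·x·y² + 54·x² + 126·x²·y + 108·x³    [distributive law]
= 108 + 372·y + 54·x - 252·x·y - 270·x² + 292·y² - 242·x·y² - 102·x²·y + 28·y³ + 108·x³    [combine like terms]

108 + 372·y + 54·x - 252·x·y - 270·x² + 292·y² - 242·x·y² - 102·x²·y + 28·y³ + 108·x³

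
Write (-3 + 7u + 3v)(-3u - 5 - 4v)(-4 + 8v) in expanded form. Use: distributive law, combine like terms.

104u - 60uv - 60 + 132v + 24v² + 84u² - 168u²v - 296uv² - 96v³

(-3 + 7u + 3v)(-3u - 5 - 4v)(-4 + 8v)
= (9u + 15 + 12v - 21u² - 35u - 28uv - 9uv - 15v - 12v²)(-4 + 8v)    [distributive law]
= (-26u + 15 - 3v - 21u² - 37uv - 12v²)(-4 + 8v)    [combine like terms]
= 104u - 208uv - 60 + 120v + 12v - 24v² + 84u² - 168u²v + 148uv - 296uv² + 48v² - 96v³    [distributive law]
= 104u - 60uv - 60 + 132v + 24v² + 84u² - 168u²v - 296uv² - 96v³    [combine like terms]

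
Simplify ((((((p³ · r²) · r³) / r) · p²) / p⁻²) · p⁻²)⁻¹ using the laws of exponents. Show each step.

p⁻⁵·r⁻⁴

((((((p³ · r²) · r³) / r) · p²) / p⁻²) · p⁻²)⁻¹
= ((((((p³ · r²) · r³) / r) · p²) / p⁻²)⁻¹) · ((p⁻²)⁻¹)    [power of a product]
= ((((((p³ · r²) · r³) / r) · p²)⁻¹) / ((p⁻²)⁻¹)) · ((p⁻²)⁻¹)    [power of a quotient]
= ((((((p³ · r²) · r³) / r)⁻¹) · ((p²)⁻¹)) / ((p⁻²)⁻¹)) · ((p⁻²)⁻¹)    [power of a product]
= ((((((p³ · r²) · r³)⁻¹) / (r⁻¹)) · ((p²)⁻¹)) / ((p⁻²)⁻¹)) · ((p⁻²)⁻¹)    [power of a quotient]
= ((((((p³ · r²)⁻¹) · ((r³)⁻¹)) / (r⁻¹)) · ((p²)⁻¹)) / ((p⁻²)⁻¹)) · ((p⁻²)⁻¹)    [power of a product]
= (((((((p³)⁻¹) · ((r²)⁻¹)) · ((r³)⁻¹)) / (r⁻¹)) · ((p²)⁻¹)) / ((p⁻²)⁻¹)) · ((p⁻²)⁻¹)    [power of a product]
= (((((p⁻³ · ((r²)⁻¹)) · ((r³)⁻¹)) / (r⁻¹)) · ((p²)⁻¹)) / ((p⁻²)⁻¹)) · ((p⁻²)⁻¹)    [power of a power]
= (((((p⁻³ · r⁻²) · ((r³)⁻¹)) / (r⁻¹)) · ((p²)⁻¹)) / ((p⁻²)⁻¹)) · ((p⁻²)⁻¹)    [power of a power]
= (((((p⁻³ · r⁻²) · r⁻³) / (r⁻¹)) · ((p²)⁻¹)) / ((p⁻²)⁻¹)) · ((p⁻²)⁻¹)    [power of a power]
= (((((p⁻³ · r⁻²) · r⁻³) / r⁻¹) · p⁻²) / ((p⁻²)⁻¹)) · ((p⁻²)⁻¹)    [power of a power]
= (((((p⁻³ · r⁻²) · r⁻³) / r⁻¹) · p⁻²) / p²) · ((p⁻²)⁻¹)    [power of a power]
= (((((p⁻³ · r⁻²) · r⁻³) / r⁻¹) · p⁻²) / p²) · p²    [power of a power]
= p⁻⁵·r⁻⁴    [quotient of powers; product of powers]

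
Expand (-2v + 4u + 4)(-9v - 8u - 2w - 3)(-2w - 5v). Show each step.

(-2v + 4u + 4)(-9v - 8u - 2w - 3)(-2w - 5v)
= (18v^2 + 16uv + 4vw + 6v - 36uv - 32u^2 - 8uw - 12u - 36v - 32u - 8w - 12)(-2w - 5v)    [distributive law]
= (18v^2 - 20uv + 4vw - 30v - 32u^2 - 8uw - 44u - 8w - 12)(-2w - 5v)    [combine like terms]
= -36v^2w - 90v^3 + 40uvw + 100uv^2 - 8vw^2 - 20v^2w + 60vw + 150v^2 + 64u^2w + 160u^2v + 16uw^2 + 40uvw + 88uw + 220uv + 16w^2 + 40vw + 24w + 60v    [distributive law]
= -56v^2w - 90v^3 + 80uvw + 100uv^2 - 8vw^2 + 100vw + 150v^2 + 64u^2w + 160u^2v + 16uw^2 + 88uw + 220uv + 16w^2 + 24w + 60v    [combine like terms]

-56v^2w - 90v^3 + 80uvw + 100uv^2 - 8vw^2 + 100vw + 150v^2 + 64u^2w + 160u^2v + 16uw^2 + 88uw + 220uv + 16w^2 + 24w + 60v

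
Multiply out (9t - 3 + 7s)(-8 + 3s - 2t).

(9t - 3 + 7s)(-8 + 3s - 2t)
= -72t + 27st - 18t^2 + 24 - 9s + 6t - 56s + 21s^2 - 14st    [distributive law]
= -66t + 13st - 18t^2 + 24 - 65s + 21s^2    [combine like terms]

-66t + 13st - 18t^2 + 24 - 65s + 21s^2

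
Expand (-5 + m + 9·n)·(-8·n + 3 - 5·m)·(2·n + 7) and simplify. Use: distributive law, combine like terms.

(-5 + m + 9·n)·(-8·n + 3 - 5·m)·(2·n + 7)
= (40·n - 15 + 25·m - 8·m·n + 3·m - 5·m² - 72·n² + 27·n - 45·m·n)·(2·n + 7)    [distributive law]
= (67·n - 15 + 28·m - 53·m·n - 5·m² - 72·n²)·(2·n + 7)    [combine like terms]
= 134·n² + 469·n - 30·n - 105 + 56·m·n + 196·m - 106·m·n² - 371·m·n - 10·m²·n - 35·m² - 144·n³ - 504·n²    [distributive law]
= -370·n² + 439·n - 105 - 315·m·n + 196·m - 106·m·n² - 10·m²·n - 35·m² - 144·n³    [combine like terms]

-370·n² + 439·n - 105 - 315·m·n + 196·m - 106·m·n² - 10·m²·n - 35·m² - 144·n³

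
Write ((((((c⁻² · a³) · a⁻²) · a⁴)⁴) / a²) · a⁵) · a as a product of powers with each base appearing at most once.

((((((c⁻² · a³) · a⁻²) · a⁴)⁴) / a²) · a⁵) · a
= ((((((c⁻² · a³) · a⁻²)⁴) · ((a⁴)⁴)) / a²) · a⁵) · a    [power of a product]
= ((((((c⁻² · a³)⁴) · ((a⁻²)⁴)) · ((a⁴)⁴)) / a²) · a⁵) · a    [power of a product]
= (((((((c⁻²)⁴) · ((a³)⁴)) · ((a⁻²)⁴)) · ((a⁴)⁴)) / a²) · a⁵) · a    [power of a product]
= (((((c⁻⁸ · ((a³)⁴)) · ((a⁻²)⁴)) · ((a⁴)⁴)) / a²) · a⁵) · a    [power of a power]
= (((((c⁻⁸ · a¹²) · ((a⁻²)⁴)) · ((a⁴)⁴)) / a²) · a⁵) · a    [power of a power]
= (((((c⁻⁸ · a¹²) · a⁻⁸) · ((a⁴)⁴)) / a²) · a⁵) · a    [power of a power]
= (((((c⁻⁸ · a¹²) · a⁻⁸) · a¹⁶) / a²) · a⁵) · a    [power of a power]
= a²⁴c⁻⁸    [quotient of powers; product of powers]

a²⁴c⁻⁸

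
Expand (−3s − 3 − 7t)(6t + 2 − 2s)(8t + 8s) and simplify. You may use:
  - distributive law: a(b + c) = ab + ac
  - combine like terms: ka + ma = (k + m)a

(−3s − 3 − 7t)(6t + 2 − 2s)(8t + 8s)
= (−18st − 6s + 6s^2 − 18t − 6 + 6s − 42t^2 − 14t + 14st)(8t + 8s)    [distributive law]
= (−4st + 6s^2 − 32t − 6 − 42t^2)(8t + 8s)    [combine like terms]
= −32st^2 − 32s^2t + 48s^2t + 48s^3 − 256t^2 − 256st − 48t − 48s − 336t^3 − 336st^2    [distributive law]
= −368st^2 + 16s^2t + 48s^3 − 256t^2 − 256st − 48t − 48s − 336t^3    [combine like terms]

−368st^2 + 16s^2t + 48s^3 − 256t^2 − 256st − 48t − 48s − 336t^3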